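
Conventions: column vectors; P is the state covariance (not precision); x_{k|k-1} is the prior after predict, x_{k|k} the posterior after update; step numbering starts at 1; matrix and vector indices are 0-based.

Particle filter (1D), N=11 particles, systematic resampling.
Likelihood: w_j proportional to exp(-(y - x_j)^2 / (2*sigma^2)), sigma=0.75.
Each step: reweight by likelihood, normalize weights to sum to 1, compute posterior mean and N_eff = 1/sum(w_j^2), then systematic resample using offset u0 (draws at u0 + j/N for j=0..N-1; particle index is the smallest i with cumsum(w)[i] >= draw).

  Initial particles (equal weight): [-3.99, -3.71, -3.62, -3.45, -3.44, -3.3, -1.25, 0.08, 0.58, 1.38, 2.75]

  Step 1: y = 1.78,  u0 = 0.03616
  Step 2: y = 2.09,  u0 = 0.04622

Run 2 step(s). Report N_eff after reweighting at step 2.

N_eff = 9.4426

step 1: w=[0.0000, 0.0000, 0.0000, 0.0000, 0.0000, 0.0000, 0.0002, 0.0463, 0.1679, 0.5239, 0.2617]  mean=1.5436  Neff=2.6787  idx=[7, 8, 9, 9, 9, 9, 9, 9, 10, 10, 10]
step 2: w=[0.0046, 0.0219, 0.1060, 0.1060, 0.1060, 0.1060, 0.1060, 0.1060, 0.1126, 0.1126, 0.1126]  mean=1.8194  Neff=9.4426  idx=[2, 3, 3, 4, 5, 6, 7, 8, 8, 9, 10]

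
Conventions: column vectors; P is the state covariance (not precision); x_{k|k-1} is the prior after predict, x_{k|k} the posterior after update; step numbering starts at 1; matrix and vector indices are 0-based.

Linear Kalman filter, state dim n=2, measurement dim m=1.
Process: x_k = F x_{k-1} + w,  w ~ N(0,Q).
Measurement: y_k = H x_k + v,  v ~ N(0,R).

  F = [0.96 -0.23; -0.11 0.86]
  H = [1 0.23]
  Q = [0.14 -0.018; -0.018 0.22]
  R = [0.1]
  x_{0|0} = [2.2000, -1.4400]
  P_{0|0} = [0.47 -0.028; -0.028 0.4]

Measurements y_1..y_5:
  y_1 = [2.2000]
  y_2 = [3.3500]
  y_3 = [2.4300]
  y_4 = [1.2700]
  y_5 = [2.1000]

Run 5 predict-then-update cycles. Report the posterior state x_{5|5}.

x_post = [2.3179, -1.2211]

step 1: x^-=[2.4432, -1.4804]  P^-=[0.6067 -0.1706; -0.1706 0.5268]  S=[0.6561]  K=[0.8649; -0.0753]  nu=[0.0973]  x^+=[2.5273, -1.4877]  P^+=[0.1159 -0.1278; -0.1278 0.5231]
step 2: x^-=[2.7684, -1.5575]  P^-=[0.3309 -0.2425; -0.2425 0.6325]  S=[0.3528]  K=[0.7798; -0.2750]  nu=[0.9398]  x^+=[3.5013, -1.8159]  P^+=[0.1164 -0.1668; -0.1668 0.6058]
step 3: x^-=[3.7789, -1.9468]  P^-=[0.3530 -0.2921; -0.2921 0.7010]  S=[0.3557]  K=[0.8035; -0.3678]  nu=[-0.9011]  x^+=[3.0549, -1.6153]  P^+=[0.1233 -0.1870; -0.1870 0.6529]
step 4: x^-=[3.3042, -1.7252]  P^-=[0.3708 -0.3192; -0.3192 0.7397]  S=[0.3630]  K=[0.8190; -0.4107]  nu=[-1.6374]  x^+=[1.9631, -1.0527]  P^+=[0.1272 -0.1971; -0.1971 0.6785]
step 5: x^-=[2.1267, -1.1213]  P^-=[0.3802 -0.3334; -0.3334 0.7607]  S=[0.3671]  K=[0.8269; -0.4316]  nu=[0.2312]  x^+=[2.3179, -1.2211]  P^+=[0.1292 -0.2024; -0.2024 0.6923]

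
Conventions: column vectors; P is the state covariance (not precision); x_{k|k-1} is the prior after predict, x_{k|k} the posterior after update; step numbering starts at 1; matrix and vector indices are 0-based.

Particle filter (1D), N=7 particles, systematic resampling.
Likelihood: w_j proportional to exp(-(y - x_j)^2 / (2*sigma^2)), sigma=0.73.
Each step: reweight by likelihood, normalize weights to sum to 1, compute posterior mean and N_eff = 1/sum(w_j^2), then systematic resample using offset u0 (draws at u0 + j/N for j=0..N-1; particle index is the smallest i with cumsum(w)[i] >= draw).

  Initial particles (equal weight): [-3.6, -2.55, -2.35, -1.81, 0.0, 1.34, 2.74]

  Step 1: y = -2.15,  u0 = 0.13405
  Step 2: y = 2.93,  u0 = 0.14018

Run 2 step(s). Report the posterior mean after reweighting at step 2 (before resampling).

post_mean = -1.8126

step 1: w=[0.0484, 0.2995, 0.3352, 0.3123, 0.0046, 0.0000, 0.0000]  mean=-2.2911  Neff=3.3115  idx=[1, 1, 2, 2, 3, 3, 3]
step 2: w=[0.0003, 0.0003, 0.0021, 0.0021, 0.3318, 0.3318, 0.3318]  mean=-1.8126  Neff=3.0283  idx=[4, 4, 5, 5, 6, 6, 6]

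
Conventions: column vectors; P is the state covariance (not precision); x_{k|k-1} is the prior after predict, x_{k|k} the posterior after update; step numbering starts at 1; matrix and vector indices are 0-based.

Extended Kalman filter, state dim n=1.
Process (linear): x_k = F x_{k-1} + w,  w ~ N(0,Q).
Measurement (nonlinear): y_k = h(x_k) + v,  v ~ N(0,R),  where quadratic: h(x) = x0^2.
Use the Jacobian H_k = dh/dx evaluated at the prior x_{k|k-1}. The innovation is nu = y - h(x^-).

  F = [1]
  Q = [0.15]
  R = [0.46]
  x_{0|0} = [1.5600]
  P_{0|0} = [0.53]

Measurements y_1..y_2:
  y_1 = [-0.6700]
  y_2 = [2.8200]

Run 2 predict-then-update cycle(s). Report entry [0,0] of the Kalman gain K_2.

K[0,0] = 0.3185

step 1: x^-=[1.5600]  P^-=[0.6800]  H_jac=[3.1200]  S=[7.0794]  K=[0.2997]  nu=[-3.1036]  x^+=[0.6299]  P^+=[0.0442]
step 2: x^-=[0.6299]  P^-=[0.1942]  H_jac=[1.2598]  S=[0.7682]  K=[0.3185]  nu=[2.4232]  x^+=[1.4016]  P^+=[0.1163]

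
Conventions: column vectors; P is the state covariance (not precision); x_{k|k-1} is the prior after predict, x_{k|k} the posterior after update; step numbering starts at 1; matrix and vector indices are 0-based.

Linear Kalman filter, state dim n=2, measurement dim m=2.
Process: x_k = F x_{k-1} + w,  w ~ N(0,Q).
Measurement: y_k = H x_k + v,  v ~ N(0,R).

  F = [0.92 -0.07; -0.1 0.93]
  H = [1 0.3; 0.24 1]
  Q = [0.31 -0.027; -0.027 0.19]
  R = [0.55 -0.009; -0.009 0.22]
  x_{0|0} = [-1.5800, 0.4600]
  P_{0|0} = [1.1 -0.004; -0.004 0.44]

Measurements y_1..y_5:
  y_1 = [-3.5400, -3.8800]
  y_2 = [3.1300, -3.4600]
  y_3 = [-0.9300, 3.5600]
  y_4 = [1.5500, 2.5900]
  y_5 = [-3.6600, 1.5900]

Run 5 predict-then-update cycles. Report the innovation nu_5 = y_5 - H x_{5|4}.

step 1: x^-=[-1.4858, 0.5858]  P^-=[1.2437 -0.1603; -0.1603 0.5823]  S=[1.7499 0.2923; 0.2923 0.7970]  K=[0.6970 -0.0823; -0.1127 0.7237]  nu=[-2.2299, -4.1092]  x^+=[-2.7020, -2.1367]  P^+=[0.4218 -0.1256; -0.1256 0.1904]
step 2: x^-=[-2.3363, -1.7169]  P^-=[0.6841 -0.1865; -0.1865 0.3822]  S=[1.1566 0.0699; 0.0699 0.5521]  K=[0.5497 -0.1101; -0.0998 0.6239]  nu=[5.9813, -1.1824]  x^+=[1.0821, -3.0517]  P^+=[0.3363 -0.1099; -0.1099 0.1645]
step 3: x^-=[1.2092, -2.9463]  P^-=[0.6096 -0.1634; -0.1634 0.3561]  S=[1.0936 0.0689; 0.0689 0.5328]  K=[0.5189 -0.0993; -0.0900 0.6064]  nu=[-1.2553, 6.2161]  x^+=[-0.0593, 0.9362]  P^+=[0.3170 -0.1026; -0.1026 0.1588]
step 4: x^-=[-0.1201, 0.8766]  P^-=[0.5923 -0.1550; -0.1550 0.3496]  S=[1.0808 0.0719; 0.0719 0.5294]  K=[0.5113 -0.0937; -0.0864 0.6020]  nu=[1.4071, 1.7422]  x^+=[0.4361, 1.8038]  P^+=[0.3121 -0.1001; -0.1001 0.1572]
step 5: x^-=[0.2749, 1.6339]  P^-=[0.5878 -0.1523; -0.1523 0.3477]  S=[1.0777 0.0731; 0.0731 0.5285]  K=[0.5092 -0.0917; -0.0853 0.6006]  nu=[-4.4251, -0.1099]  x^+=[-1.9684, 1.9452]  P^+=[0.3107 -0.0993; -0.0993 0.1567]

innov = [-4.4251, -0.1099]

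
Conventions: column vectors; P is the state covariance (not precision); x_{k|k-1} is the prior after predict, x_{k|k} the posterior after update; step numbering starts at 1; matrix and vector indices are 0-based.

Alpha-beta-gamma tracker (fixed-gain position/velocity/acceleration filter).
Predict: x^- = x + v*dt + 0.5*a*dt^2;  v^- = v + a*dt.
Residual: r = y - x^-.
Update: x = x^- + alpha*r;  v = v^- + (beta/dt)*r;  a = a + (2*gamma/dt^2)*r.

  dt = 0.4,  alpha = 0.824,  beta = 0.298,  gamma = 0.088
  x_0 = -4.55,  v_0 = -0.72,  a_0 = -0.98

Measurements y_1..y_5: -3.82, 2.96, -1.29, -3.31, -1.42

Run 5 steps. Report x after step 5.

step 1: x_pred=-4.9164  r=1.0964  x^+=-4.0130  v^+=-0.2952  a^+=0.2260
step 2: x_pred=-4.1130  r=7.0730  x^+=1.7152  v^+=5.0646  a^+=8.0063
step 3: x_pred=4.3815  r=-5.6715  x^+=-0.2918  v^+=4.0418  a^+=1.7676
step 4: x_pred=1.4663  r=-4.7763  x^+=-2.4694  v^+=1.1905  a^+=-3.4863
step 5: x_pred=-2.2721  r=0.8521  x^+=-1.5700  v^+=0.4308  a^+=-2.5491

x_post = -1.5700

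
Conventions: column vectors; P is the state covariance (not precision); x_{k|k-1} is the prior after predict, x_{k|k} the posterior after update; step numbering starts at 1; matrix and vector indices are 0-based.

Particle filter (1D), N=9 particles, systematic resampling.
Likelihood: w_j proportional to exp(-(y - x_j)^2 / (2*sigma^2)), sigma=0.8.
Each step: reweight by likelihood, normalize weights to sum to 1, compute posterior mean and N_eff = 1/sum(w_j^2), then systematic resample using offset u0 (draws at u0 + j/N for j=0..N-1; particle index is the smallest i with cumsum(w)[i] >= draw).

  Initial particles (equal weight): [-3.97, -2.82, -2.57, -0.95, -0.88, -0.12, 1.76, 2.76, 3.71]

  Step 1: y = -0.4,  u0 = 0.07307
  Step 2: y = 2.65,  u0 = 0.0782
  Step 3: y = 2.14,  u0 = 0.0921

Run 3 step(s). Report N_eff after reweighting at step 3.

step 1: w=[0.0000, 0.0039, 0.0096, 0.3005, 0.3179, 0.3580, 0.0099, 0.0002, 0.0000]  mean=-0.6261  Neff=3.1279  idx=[3, 3, 3, 4, 4, 4, 5, 5, 5]
step 2: w=[0.0052, 0.0052, 0.0052, 0.0076, 0.0076, 0.0076, 0.3206, 0.3206, 0.3206]  mean=-0.1502  Neff=3.2410  idx=[6, 6, 6, 7, 7, 7, 8, 8, 8]
step 3: w=[0.1111, 0.1111, 0.1111, 0.1111, 0.1111, 0.1111, 0.1111, 0.1111, 0.1111]  mean=-0.1200  Neff=9.0000  idx=[0, 1, 2, 3, 4, 5, 6, 7, 8]

N_eff = 9.0000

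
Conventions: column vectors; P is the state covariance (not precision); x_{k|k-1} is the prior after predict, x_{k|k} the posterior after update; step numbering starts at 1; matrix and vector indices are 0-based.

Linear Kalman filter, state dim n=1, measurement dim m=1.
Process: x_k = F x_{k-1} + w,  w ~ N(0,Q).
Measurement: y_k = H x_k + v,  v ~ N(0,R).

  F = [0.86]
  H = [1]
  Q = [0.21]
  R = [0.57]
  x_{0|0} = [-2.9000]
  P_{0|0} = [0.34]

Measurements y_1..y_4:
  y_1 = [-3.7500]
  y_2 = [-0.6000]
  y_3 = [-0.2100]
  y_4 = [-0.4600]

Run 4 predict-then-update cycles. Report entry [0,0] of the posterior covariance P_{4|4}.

P_post[0,0] = 0.2278

step 1: x^-=[-2.4940]  P^-=[0.4615]  S=[1.0315]  K=[0.4474]  nu=[-1.2560]  x^+=[-3.0559]  P^+=[0.2550]
step 2: x^-=[-2.6281]  P^-=[0.3986]  S=[0.9686]  K=[0.4115]  nu=[2.0281]  x^+=[-1.7935]  P^+=[0.2346]
step 3: x^-=[-1.5424]  P^-=[0.3835]  S=[0.9535]  K=[0.4022]  nu=[1.3324]  x^+=[-1.0065]  P^+=[0.2293]
step 4: x^-=[-0.8656]  P^-=[0.3796]  S=[0.9496]  K=[0.3997]  nu=[0.4056]  x^+=[-0.7035]  P^+=[0.2278]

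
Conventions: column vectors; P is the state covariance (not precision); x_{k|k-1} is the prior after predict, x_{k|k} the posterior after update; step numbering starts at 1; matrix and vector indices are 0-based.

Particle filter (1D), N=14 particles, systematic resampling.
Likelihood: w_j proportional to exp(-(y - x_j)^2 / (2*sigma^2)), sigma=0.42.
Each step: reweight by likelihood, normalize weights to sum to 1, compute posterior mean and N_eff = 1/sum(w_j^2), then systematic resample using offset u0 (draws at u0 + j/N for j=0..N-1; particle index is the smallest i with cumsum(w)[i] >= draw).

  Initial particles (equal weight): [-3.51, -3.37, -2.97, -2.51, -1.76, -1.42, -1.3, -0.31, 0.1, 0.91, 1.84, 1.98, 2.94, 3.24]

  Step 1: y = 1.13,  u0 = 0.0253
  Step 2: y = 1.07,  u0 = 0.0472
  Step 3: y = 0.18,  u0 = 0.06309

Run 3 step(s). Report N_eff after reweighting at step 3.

N_eff = 13.0037

step 1: w=[0.0000, 0.0000, 0.0000, 0.0000, 0.0000, 0.0000, 0.0000, 0.0022, 0.0382, 0.6744, 0.1853, 0.0998, 0.0001, 0.0000]  mean=1.1557  Neff=1.9977  idx=[8, 9, 9, 9, 9, 9, 9, 9, 9, 9, 10, 10, 10, 11]
step 2: w=[0.0076, 0.1023, 0.1023, 0.1023, 0.1023, 0.1023, 0.1023, 0.1023, 0.1023, 0.1023, 0.0205, 0.0205, 0.0205, 0.0105]  mean=0.9722  Neff=10.4654  idx=[1, 2, 2, 3, 4, 4, 5, 6, 6, 7, 8, 9, 9, 12]
step 3: w=[0.0769, 0.0769, 0.0769, 0.0769, 0.0769, 0.0769, 0.0769, 0.0769, 0.0769, 0.0769, 0.0769, 0.0769, 0.0769, 0.0001]  mean=0.9101  Neff=13.0037  idx=[0, 1, 2, 3, 4, 5, 6, 7, 8, 9, 10, 11, 11, 12]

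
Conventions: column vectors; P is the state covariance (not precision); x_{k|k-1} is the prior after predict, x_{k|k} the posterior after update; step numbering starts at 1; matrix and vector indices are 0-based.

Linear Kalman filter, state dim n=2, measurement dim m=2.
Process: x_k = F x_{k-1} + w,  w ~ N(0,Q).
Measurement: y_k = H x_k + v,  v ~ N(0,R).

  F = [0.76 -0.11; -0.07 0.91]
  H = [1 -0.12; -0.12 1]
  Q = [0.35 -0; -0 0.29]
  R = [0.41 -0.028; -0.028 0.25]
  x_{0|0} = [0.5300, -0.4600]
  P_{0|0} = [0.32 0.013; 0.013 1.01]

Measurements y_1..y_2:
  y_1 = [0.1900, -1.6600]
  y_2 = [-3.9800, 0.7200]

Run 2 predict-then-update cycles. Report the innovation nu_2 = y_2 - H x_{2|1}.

step 1: x^-=[0.4534, -0.4557]  P^-=[0.5449 -0.1090; -0.1090 1.1263]  S=[0.9973 -0.3391; -0.3391 1.4103]  K=[0.5635 0.0118; 0.0325 0.8157]  nu=[-0.3181, -1.1499]  x^+=[0.2605, -1.4040]  P^+=[0.2325 0.0151; 0.0151 0.2048]
step 2: x^-=[0.3525, -1.2959]  P^-=[0.4843 -0.0223; -0.0223 0.4588]  S=[0.9062 -0.1638; -0.1638 0.7212]  K=[0.5393 0.0110; 0.0316 0.6471]  nu=[-4.4880, 2.0582]  x^+=[-2.0454, -0.1058]  P^+=[0.2225 0.0143; 0.0143 0.1626]

innov = [-4.4880, 2.0582]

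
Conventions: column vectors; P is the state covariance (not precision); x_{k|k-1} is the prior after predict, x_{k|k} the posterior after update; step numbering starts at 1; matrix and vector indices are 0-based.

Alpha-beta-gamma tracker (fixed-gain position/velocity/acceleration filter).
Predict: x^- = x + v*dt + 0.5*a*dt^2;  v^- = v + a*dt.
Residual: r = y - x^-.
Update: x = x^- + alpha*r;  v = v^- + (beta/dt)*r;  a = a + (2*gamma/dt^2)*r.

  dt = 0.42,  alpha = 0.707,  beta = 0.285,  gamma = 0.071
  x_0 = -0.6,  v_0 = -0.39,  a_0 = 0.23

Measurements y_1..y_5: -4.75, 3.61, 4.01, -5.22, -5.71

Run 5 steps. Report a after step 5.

step 1: x_pred=-0.7435  r=-4.0065  x^+=-3.5761  v^+=-3.0121  a^+=-2.9952
step 2: x_pred=-5.1054  r=8.7154  x^+=1.0564  v^+=1.6439  a^+=4.0206
step 3: x_pred=2.1015  r=1.9085  x^+=3.4508  v^+=4.6276  a^+=5.5569
step 4: x_pred=5.8845  r=-11.1045  x^+=-1.9664  v^+=-0.5737  a^+=-3.3821
step 5: x_pred=-2.5056  r=-3.2044  x^+=-4.7711  v^+=-4.1685  a^+=-5.9616

a_post = -5.9616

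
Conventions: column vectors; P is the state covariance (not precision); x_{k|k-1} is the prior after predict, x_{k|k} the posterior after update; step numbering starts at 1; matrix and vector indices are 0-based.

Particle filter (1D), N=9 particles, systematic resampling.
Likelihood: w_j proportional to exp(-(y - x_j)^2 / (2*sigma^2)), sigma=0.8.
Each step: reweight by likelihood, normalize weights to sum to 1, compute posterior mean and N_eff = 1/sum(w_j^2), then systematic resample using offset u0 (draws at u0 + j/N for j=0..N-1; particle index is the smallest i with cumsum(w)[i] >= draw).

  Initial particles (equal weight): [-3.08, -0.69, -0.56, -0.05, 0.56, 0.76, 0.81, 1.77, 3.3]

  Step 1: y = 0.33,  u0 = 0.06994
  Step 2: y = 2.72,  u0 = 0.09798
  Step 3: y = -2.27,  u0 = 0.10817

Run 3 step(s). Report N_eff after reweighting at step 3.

step 1: w=[0.0000, 0.0937, 0.1137, 0.1887, 0.2027, 0.1828, 0.1764, 0.0418, 0.0002]  mean=0.3321  Neff=6.0731  idx=[1, 2, 3, 4, 4, 5, 5, 6, 7]
step 2: w=[0.0002, 0.0003, 0.0035, 0.0370, 0.0370, 0.0704, 0.0704, 0.0819, 0.6994]  mean=1.4522  Neff=1.9666  idx=[5, 6, 8, 8, 8, 8, 8, 8, 8]
step 3: w=[0.4935, 0.4935, 0.0019, 0.0019, 0.0019, 0.0019, 0.0019, 0.0019, 0.0019]  mean=0.7732  Neff=2.0531  idx=[0, 0, 0, 0, 1, 1, 1, 1, 7]

N_eff = 2.0531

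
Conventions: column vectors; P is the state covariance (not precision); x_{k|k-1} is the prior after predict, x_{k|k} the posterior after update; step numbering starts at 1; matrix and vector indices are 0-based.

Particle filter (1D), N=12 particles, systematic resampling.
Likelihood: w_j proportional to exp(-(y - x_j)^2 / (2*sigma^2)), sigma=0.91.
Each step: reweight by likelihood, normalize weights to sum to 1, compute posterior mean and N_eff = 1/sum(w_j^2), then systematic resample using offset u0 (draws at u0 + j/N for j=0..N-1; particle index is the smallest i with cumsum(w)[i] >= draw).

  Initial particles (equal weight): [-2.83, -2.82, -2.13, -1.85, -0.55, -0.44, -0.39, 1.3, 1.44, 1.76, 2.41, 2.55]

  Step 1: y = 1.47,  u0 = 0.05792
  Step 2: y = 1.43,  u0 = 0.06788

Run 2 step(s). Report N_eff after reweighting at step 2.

N_eff = 10.6167

step 1: w=[0.0000, 0.0000, 0.0001, 0.0003, 0.0196, 0.0255, 0.0286, 0.2267, 0.2306, 0.2193, 0.1353, 0.1141]  mean=1.5957  Neff=5.3820  idx=[6, 7, 7, 8, 8, 8, 9, 9, 9, 10, 11, 11]
step 2: w=[0.0144, 0.1051, 0.1051, 0.1061, 0.1061, 0.1061, 0.0994, 0.0994, 0.0994, 0.0594, 0.0498, 0.0498]  mean=1.6478  Neff=10.6167  idx=[1, 2, 3, 3, 4, 5, 6, 7, 7, 8, 10, 11]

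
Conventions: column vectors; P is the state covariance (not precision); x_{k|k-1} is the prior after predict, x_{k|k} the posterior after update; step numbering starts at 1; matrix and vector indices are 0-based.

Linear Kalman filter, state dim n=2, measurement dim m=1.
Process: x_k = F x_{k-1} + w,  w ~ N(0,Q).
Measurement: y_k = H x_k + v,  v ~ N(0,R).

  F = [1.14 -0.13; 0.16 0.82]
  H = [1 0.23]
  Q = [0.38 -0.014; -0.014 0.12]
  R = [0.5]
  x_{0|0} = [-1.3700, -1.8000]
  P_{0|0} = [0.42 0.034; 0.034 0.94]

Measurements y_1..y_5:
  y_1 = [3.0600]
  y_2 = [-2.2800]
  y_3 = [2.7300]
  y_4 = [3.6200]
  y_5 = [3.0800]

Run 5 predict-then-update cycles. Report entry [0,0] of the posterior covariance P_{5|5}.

step 1: x^-=[-1.3278, -1.6952]  P^-=[0.9316 -0.0065; -0.0065 0.7717]  S=[1.4695]  K=[0.6330; 0.1164]  nu=[4.7777]  x^+=[1.6964, -1.1393]  P^+=[0.3429 -0.1147; -0.1147 0.7518]
step 2: x^-=[2.0820, -0.6628]  P^-=[0.8723 -0.1365; -0.1365 0.6042]  S=[1.3415]  K=[0.6269; 0.0019]  nu=[-4.2095]  x^+=[-0.5568, -0.6706]  P^+=[0.3452 -0.1380; -0.1380 0.6042]
step 3: x^-=[-0.5476, -0.6390]  P^-=[0.8797 -0.1416; -0.1416 0.4989]  S=[1.3410]  K=[0.6317; -0.0200]  nu=[3.4245]  x^+=[1.6159, -0.7076]  P^+=[0.3445 -0.1246; -0.1246 0.4983]
step 4: x^-=[1.9341, -0.3217]  P^-=[0.8731 -0.1182; -0.1182 0.4312]  S=[1.3416]  K=[0.6306; -0.0142]  nu=[1.7599]  x^+=[3.0438, -0.3467]  P^+=[0.3397 -0.1062; -0.1062 0.4309]
step 5: x^-=[3.5150, 0.2028]  P^-=[0.8602 -0.0950; -0.0950 0.3906]  S=[1.3372]  K=[0.6270; -0.0039]  nu=[-0.4816]  x^+=[3.2130, 0.2046]  P^+=[0.3346 -0.0918; -0.0918 0.3906]

P_post[0,0] = 0.3346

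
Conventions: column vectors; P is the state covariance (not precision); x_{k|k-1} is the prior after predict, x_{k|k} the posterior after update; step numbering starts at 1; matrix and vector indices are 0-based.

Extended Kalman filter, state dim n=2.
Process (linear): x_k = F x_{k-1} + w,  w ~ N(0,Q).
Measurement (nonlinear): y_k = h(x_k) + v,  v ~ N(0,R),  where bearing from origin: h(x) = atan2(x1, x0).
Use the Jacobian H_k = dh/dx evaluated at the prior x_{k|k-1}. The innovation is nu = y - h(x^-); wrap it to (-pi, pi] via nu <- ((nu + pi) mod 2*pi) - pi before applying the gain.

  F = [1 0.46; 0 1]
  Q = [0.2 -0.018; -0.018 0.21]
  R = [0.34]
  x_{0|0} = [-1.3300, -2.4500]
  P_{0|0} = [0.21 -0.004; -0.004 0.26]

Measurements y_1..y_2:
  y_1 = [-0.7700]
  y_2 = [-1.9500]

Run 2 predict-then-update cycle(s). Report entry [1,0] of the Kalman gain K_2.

step 1: x^-=[-2.4570, -2.4500]  P^-=[0.4613 0.0976; 0.0976 0.4700]  H_jac=[0.2035 -0.2041]  S=[0.3706]  K=[0.1996; -0.2052]  nu=[1.5876]  x^+=[-2.1401, -2.7758]  P^+=[0.4466 0.1128; 0.1128 0.4544]
step 2: x^-=[-3.4170, -2.7758]  P^-=[0.8465 0.3038; 0.3038 0.6644]  H_jac=[0.1432 -0.1763]  S=[0.3627]  K=[0.1866; -0.2030]  nu=[0.5094]  x^+=[-3.3220, -2.8792]  P^+=[0.8339 0.3175; 0.3175 0.6494]

K[1,0] = -0.2030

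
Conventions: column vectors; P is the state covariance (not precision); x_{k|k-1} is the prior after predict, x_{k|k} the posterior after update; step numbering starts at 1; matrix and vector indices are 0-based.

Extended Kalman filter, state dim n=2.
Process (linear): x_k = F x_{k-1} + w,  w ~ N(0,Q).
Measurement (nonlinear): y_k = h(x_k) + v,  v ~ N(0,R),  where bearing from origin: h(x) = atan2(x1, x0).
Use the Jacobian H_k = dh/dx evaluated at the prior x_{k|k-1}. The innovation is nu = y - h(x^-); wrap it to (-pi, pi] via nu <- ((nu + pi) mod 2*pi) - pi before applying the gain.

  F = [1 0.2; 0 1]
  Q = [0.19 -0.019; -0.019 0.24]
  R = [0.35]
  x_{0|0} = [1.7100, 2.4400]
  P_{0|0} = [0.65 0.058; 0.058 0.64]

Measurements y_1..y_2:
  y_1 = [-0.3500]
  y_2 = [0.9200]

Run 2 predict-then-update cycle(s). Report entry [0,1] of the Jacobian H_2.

step 1: x^-=[2.1980, 2.4400]  P^-=[0.8888 0.1670; 0.1670 0.8800]  H_jac=[-0.2262 0.2038]  S=[0.4166]  K=[-0.4009; 0.3398]  nu=[-1.1875]  x^+=[2.6741, 2.0365]  P^+=[0.8218 0.2238; 0.2238 0.8319]
step 2: x^-=[3.0814, 2.0365]  P^-=[1.1346 0.3711; 0.3711 1.0719]  H_jac=[-0.1493 0.2259]  S=[0.4049]  K=[-0.2112; 0.4611]  nu=[0.3360]  x^+=[3.0105, 2.1914]  P^+=[1.1165 0.4106; 0.4106 0.9858]

H_jac[0,1] = 0.2259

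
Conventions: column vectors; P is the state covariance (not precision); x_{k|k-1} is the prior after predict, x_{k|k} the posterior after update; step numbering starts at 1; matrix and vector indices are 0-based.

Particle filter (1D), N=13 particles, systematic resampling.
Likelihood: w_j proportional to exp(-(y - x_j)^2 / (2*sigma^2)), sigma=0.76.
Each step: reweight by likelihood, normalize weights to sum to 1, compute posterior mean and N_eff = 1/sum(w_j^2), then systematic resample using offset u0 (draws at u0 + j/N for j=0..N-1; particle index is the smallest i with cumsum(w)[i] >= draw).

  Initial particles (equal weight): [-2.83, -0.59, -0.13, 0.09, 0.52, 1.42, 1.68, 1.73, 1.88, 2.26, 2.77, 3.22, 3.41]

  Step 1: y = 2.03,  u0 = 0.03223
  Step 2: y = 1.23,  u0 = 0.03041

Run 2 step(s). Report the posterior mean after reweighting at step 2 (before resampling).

step 1: w=[0.0000, 0.0005, 0.0030, 0.0066, 0.0240, 0.1251, 0.1553, 0.1597, 0.1694, 0.1650, 0.1075, 0.0507, 0.0332]  mean=1.9927  Neff=7.2971  idx=[4, 5, 6, 6, 7, 7, 8, 8, 9, 9, 9, 10, 11]
step 2: w=[0.0845, 0.1267, 0.1097, 0.1097, 0.1053, 0.1053, 0.0907, 0.0907, 0.0522, 0.0522, 0.0522, 0.0168, 0.0042]  mean=1.7115  Neff=10.6013  idx=[0, 1, 1, 2, 3, 3, 4, 5, 6, 6, 7, 9, 10]

post_mean = 1.7115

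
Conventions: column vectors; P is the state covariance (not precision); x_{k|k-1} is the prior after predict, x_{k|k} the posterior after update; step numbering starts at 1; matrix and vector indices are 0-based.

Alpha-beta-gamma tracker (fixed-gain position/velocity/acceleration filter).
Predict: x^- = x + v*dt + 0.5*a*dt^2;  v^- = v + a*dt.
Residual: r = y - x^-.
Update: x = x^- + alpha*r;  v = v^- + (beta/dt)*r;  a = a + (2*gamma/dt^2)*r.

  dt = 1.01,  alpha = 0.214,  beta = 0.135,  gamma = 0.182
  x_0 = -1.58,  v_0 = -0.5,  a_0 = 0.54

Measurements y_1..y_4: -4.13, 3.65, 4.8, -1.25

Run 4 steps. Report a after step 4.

a_post = 1.1759

step 1: x_pred=-1.8096  r=-2.3204  x^+=-2.3061  v^+=-0.2648  a^+=-0.2880
step 2: x_pred=-2.7204  r=6.3704  x^+=-1.3572  v^+=0.2959  a^+=1.9852
step 3: x_pred=-0.0458  r=4.8458  x^+=0.9912  v^+=2.9486  a^+=3.7143
step 4: x_pred=5.8637  r=-7.1137  x^+=4.3414  v^+=5.7492  a^+=1.1759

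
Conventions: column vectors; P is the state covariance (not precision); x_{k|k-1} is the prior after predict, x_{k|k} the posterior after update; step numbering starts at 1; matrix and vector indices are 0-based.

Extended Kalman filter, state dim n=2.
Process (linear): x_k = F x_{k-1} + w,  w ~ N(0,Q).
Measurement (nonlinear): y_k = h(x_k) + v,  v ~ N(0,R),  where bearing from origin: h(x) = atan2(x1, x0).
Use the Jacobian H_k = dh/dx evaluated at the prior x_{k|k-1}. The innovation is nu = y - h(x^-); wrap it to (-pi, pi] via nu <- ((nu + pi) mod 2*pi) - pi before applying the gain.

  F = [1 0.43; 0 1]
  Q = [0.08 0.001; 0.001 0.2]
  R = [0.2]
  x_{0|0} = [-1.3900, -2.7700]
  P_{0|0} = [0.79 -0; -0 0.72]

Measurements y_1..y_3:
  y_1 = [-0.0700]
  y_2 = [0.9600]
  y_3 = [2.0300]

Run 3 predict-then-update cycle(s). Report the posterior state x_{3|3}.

x_post = [-6.5145, -2.9665]

step 1: x^-=[-2.5811, -2.7700]  P^-=[1.0031 0.3106; 0.3106 0.9200]  H_jac=[0.1932 -0.1801]  S=[0.2457]  K=[0.5614; -0.4300]  nu=[2.2509]  x^+=[-1.3175, -3.7378]  P^+=[0.9257 0.3699; 0.3699 0.8746]
step 2: x^-=[-2.9248, -3.7378]  P^-=[1.4855 0.7470; 0.7470 1.0746]  H_jac=[0.1659 -0.1298]  S=[0.2268]  K=[0.6591; -0.0687]  nu=[-3.0884]  x^+=[-4.9605, -3.5258]  P^+=[1.3870 0.7572; 0.7572 1.0735]
step 3: x^-=[-6.4766, -3.5258]  P^-=[2.3167 1.2198; 1.2198 1.2735]  H_jac=[0.0648 -0.1191]  S=[0.2090]  K=[0.0236; -0.3474]  nu=[-1.6101]  x^+=[-6.5145, -2.9665]  P^+=[2.3166 1.2216; 1.2216 1.2483]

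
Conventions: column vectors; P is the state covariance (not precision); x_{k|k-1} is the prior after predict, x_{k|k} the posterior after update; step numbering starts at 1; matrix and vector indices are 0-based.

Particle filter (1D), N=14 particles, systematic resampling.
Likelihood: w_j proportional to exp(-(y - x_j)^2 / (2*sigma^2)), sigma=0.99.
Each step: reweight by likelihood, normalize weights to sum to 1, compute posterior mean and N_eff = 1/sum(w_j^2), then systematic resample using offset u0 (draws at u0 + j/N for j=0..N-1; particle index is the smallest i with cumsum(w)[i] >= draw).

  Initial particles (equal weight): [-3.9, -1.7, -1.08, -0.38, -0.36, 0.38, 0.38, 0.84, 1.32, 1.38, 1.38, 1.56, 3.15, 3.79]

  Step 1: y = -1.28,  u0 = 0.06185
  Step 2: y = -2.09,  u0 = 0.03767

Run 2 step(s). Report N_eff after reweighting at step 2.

N_eff = 8.5525

step 1: w=[0.0077, 0.2327, 0.2494, 0.1684, 0.1653, 0.0624, 0.0624, 0.0257, 0.0081, 0.0069, 0.0069, 0.0042, 0.0000, 0.0000]  mean=-0.7131  Neff=5.5339  idx=[1, 1, 1, 2, 2, 2, 3, 3, 3, 4, 4, 5, 6, 10]
step 2: w=[0.1607, 0.1607, 0.1607, 0.1032, 0.1032, 0.1032, 0.0391, 0.0391, 0.0391, 0.0377, 0.0377, 0.0077, 0.0077, 0.0004]  mean=-1.2190  Neff=8.5525  idx=[0, 0, 1, 1, 2, 2, 2, 3, 4, 4, 5, 6, 8, 10]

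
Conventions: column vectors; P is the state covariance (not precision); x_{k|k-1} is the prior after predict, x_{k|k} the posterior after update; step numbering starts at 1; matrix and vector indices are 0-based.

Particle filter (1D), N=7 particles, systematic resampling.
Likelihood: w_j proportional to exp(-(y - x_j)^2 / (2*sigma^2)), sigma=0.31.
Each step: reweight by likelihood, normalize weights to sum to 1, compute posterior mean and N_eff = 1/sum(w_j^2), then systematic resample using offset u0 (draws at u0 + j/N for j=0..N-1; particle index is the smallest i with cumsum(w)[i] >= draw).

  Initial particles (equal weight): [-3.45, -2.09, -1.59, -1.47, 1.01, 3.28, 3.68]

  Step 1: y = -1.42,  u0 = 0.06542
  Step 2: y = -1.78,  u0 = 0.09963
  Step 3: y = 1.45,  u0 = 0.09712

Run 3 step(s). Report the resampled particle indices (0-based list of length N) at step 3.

step 1: w=[0.0000, 0.0498, 0.4425, 0.5077, 0.0000, 0.0000, 0.0000]  mean=-1.5540  Neff=2.1926  idx=[2, 2, 2, 3, 3, 3, 3]
step 2: w=[0.1687, 0.1687, 0.1687, 0.1235, 0.1235, 0.1235, 0.1235]  mean=-1.5307  Neff=6.8322  idx=[0, 1, 2, 3, 4, 5, 6]
step 3: w=[0.0059, 0.0059, 0.0059, 0.2455, 0.2455, 0.2455, 0.2455]  mean=-1.4721  Neff=4.1447  idx=[3, 3, 4, 5, 5, 6, 6]

resampled_idx = [3, 3, 4, 5, 5, 6, 6]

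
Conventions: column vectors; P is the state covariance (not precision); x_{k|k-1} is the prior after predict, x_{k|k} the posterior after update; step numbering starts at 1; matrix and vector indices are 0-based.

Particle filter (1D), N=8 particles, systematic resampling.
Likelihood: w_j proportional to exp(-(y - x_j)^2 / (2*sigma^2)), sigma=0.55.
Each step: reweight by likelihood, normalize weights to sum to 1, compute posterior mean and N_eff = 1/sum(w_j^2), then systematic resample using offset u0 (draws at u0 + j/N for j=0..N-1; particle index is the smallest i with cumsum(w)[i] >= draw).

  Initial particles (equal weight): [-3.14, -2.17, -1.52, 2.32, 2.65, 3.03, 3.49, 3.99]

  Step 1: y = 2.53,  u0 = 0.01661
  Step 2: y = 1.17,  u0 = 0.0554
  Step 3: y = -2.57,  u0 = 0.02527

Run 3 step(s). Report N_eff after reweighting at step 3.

step 1: w=[0.0000, 0.0000, 0.0000, 0.3302, 0.3469, 0.2350, 0.0774, 0.0105]  mean=2.7094  Neff=3.4400  idx=[3, 3, 3, 4, 4, 4, 5, 5]
step 2: w=[0.2650, 0.2650, 0.2650, 0.0631, 0.0631, 0.0631, 0.0077, 0.0077]  mean=2.3935  Neff=4.4883  idx=[0, 0, 1, 1, 2, 2, 3, 5]
step 3: w=[0.1664, 0.1664, 0.1664, 0.1664, 0.1664, 0.1664, 0.0007, 0.0007]  mean=2.3204  Neff=6.0161  idx=[0, 0, 1, 2, 3, 3, 4, 5]

N_eff = 6.0161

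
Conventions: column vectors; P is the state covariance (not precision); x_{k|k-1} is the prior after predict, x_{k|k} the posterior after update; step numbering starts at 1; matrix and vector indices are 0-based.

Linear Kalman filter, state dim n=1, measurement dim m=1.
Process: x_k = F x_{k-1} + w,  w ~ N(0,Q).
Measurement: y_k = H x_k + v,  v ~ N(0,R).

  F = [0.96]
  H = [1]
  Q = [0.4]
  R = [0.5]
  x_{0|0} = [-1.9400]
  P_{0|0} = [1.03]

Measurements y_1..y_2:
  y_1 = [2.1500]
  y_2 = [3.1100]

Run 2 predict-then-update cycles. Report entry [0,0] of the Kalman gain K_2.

step 1: x^-=[-1.8624]  P^-=[1.3492]  S=[1.8492]  K=[0.7296]  nu=[4.0124]  x^+=[1.0651]  P^+=[0.3648]
step 2: x^-=[1.0225]  P^-=[0.7362]  S=[1.2362]  K=[0.5955]  nu=[2.0875]  x^+=[2.2657]  P^+=[0.2978]

K[0,0] = 0.5955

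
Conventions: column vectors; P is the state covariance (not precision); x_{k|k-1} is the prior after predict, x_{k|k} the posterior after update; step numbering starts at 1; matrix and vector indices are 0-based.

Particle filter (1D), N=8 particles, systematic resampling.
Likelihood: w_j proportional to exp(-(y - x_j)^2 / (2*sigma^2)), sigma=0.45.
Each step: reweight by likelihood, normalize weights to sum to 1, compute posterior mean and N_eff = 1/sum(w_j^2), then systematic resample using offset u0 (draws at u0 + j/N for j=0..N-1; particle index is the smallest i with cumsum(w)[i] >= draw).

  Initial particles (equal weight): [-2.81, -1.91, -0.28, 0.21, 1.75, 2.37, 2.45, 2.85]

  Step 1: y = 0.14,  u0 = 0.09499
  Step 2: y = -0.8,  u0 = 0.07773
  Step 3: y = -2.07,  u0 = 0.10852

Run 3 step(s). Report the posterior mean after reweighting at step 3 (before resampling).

step 1: w=[0.0000, 0.0000, 0.3953, 0.6037, 0.0010, 0.0000, 0.0000, 0.0000]  mean=0.0178  Neff=1.9206  idx=[2, 2, 2, 3, 3, 3, 3, 3]
step 2: w=[0.2642, 0.2642, 0.2642, 0.0415, 0.0415, 0.0415, 0.0415, 0.0415]  mean=-0.1783  Neff=4.5876  idx=[0, 0, 1, 1, 2, 2, 3, 6]
step 3: w=[0.1663, 0.1663, 0.1663, 0.1663, 0.1663, 0.1663, 0.0012, 0.0012]  mean=-0.2788  Neff=6.0290  idx=[0, 1, 2, 2, 3, 4, 5, 5]

post_mean = -0.2788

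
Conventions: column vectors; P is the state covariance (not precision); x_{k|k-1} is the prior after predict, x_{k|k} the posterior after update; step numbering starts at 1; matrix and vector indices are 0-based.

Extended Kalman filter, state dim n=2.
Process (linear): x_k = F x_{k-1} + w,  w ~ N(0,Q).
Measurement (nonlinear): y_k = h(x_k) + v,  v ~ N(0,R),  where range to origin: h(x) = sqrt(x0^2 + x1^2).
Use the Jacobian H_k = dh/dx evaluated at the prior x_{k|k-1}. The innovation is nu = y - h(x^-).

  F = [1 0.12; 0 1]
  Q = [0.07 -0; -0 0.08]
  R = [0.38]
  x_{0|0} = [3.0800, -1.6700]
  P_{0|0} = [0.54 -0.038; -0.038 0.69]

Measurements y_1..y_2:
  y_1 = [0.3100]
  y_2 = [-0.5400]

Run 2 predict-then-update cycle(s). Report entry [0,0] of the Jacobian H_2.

H_jac[0,0] = 0.9003

step 1: x^-=[2.8796, -1.6700]  P^-=[0.6108 0.0448; 0.0448 0.7700]  H_jac=[0.8651 -0.5017]  S=[0.9920]  K=[0.5100; -0.3503]  nu=[-3.0188]  x^+=[1.3400, -0.6124]  P^+=[0.3528 0.2220; 0.2220 0.6482]
step 2: x^-=[1.2665, -0.6124]  P^-=[0.4854 0.2998; 0.2998 0.7282]  H_jac=[0.9003 -0.4353]  S=[0.6764]  K=[0.4531; -0.0696]  nu=[-1.9468]  x^+=[0.3844, -0.4769]  P^+=[0.3465 0.3212; 0.3212 0.7250]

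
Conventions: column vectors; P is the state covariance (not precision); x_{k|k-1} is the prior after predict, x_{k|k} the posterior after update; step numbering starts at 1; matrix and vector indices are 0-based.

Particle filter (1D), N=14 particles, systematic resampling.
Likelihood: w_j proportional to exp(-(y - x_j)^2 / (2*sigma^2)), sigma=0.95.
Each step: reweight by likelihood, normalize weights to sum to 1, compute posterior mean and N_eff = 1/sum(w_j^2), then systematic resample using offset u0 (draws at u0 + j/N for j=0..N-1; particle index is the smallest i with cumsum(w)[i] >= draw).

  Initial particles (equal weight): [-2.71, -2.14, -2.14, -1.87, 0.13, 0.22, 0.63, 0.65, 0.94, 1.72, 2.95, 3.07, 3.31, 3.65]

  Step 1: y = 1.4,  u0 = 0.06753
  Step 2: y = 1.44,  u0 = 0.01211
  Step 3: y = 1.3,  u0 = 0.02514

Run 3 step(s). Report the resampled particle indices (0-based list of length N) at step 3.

step 1: w=[0.0000, 0.0002, 0.0002, 0.0006, 0.0847, 0.0957, 0.1490, 0.1515, 0.1840, 0.1955, 0.0547, 0.0441, 0.0274, 0.0125]  mean=1.1648  Neff=7.1744  idx=[4, 5, 6, 6, 7, 7, 8, 8, 8, 9, 9, 9, 11, 13]
step 2: w=[0.0411, 0.0466, 0.0739, 0.0739, 0.0752, 0.0752, 0.0925, 0.0925, 0.0925, 0.1017, 0.1017, 0.1017, 0.0244, 0.0071]  mean=1.0930  Neff=11.9833  idx=[0, 1, 2, 3, 4, 5, 6, 7, 8, 8, 9, 10, 11, 11]
step 3: w=[0.0408, 0.0456, 0.0679, 0.0679, 0.0689, 0.0689, 0.0810, 0.0810, 0.0810, 0.0810, 0.0790, 0.0790, 0.0790, 0.0790]  mean=1.0384  Neff=13.5745  idx=[0, 2, 3, 4, 5, 6, 7, 8, 8, 9, 10, 11, 12, 13]

resampled_idx = [0, 2, 3, 4, 5, 6, 7, 8, 8, 9, 10, 11, 12, 13]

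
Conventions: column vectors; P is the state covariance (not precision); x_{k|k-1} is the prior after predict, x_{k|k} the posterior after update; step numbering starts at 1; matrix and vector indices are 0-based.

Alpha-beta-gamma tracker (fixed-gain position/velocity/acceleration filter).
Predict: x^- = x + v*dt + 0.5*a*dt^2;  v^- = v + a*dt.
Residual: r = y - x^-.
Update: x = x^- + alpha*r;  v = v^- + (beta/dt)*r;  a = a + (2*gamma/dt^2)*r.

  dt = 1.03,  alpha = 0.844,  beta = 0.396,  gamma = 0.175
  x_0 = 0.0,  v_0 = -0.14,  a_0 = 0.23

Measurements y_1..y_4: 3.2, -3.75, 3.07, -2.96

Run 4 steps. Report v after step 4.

v_post = -0.9693

step 1: x_pred=-0.0222  r=3.2222  x^+=2.6973  v^+=1.3357  a^+=1.2930
step 2: x_pred=4.7590  r=-8.5090  x^+=-2.4226  v^+=-0.6039  a^+=-1.5142
step 3: x_pred=-3.8478  r=6.9178  x^+=1.9908  v^+=0.4962  a^+=0.7681
step 4: x_pred=2.9093  r=-5.8693  x^+=-2.0444  v^+=-0.9693  a^+=-1.1683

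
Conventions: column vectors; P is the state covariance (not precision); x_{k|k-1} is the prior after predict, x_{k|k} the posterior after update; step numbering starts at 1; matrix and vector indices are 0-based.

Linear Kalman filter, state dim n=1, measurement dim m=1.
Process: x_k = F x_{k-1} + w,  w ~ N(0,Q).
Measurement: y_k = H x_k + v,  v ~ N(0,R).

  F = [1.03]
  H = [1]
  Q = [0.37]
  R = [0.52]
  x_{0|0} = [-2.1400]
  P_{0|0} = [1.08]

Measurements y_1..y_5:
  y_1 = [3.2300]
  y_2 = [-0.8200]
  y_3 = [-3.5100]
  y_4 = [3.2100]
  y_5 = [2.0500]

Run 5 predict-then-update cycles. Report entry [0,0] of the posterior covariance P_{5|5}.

P_post[0,0] = 0.2954

step 1: x^-=[-2.2042]  P^-=[1.5158]  S=[2.0358]  K=[0.7446]  nu=[5.4342]  x^+=[1.8419]  P^+=[0.3872]
step 2: x^-=[1.8972]  P^-=[0.7808]  S=[1.3008]  K=[0.6002]  nu=[-2.7172]  x^+=[0.2662]  P^+=[0.3121]
step 3: x^-=[0.2742]  P^-=[0.7011]  S=[1.2211]  K=[0.5742]  nu=[-3.7842]  x^+=[-1.8985]  P^+=[0.2986]
step 4: x^-=[-1.9555]  P^-=[0.6867]  S=[1.2067]  K=[0.5691]  nu=[5.1655]  x^+=[0.9841]  P^+=[0.2959]
step 5: x^-=[1.0137]  P^-=[0.6839]  S=[1.2039]  K=[0.5681]  nu=[1.0363]  x^+=[1.6024]  P^+=[0.2954]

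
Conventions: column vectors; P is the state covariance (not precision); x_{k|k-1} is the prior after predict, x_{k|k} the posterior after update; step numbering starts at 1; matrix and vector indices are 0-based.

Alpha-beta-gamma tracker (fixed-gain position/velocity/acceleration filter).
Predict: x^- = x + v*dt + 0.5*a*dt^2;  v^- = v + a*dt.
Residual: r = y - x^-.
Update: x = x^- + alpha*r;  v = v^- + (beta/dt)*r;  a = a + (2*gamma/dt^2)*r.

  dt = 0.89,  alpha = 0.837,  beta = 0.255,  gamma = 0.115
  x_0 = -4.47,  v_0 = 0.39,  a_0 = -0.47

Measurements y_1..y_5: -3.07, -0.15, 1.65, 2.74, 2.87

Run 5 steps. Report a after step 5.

a_post = -0.0176

step 1: x_pred=-4.3090  r=1.2390  x^+=-3.2720  v^+=0.3267  a^+=-0.1102
step 2: x_pred=-3.0248  r=2.8748  x^+=-0.6186  v^+=1.0523  a^+=0.7245
step 3: x_pred=0.6049  r=1.0451  x^+=1.4796  v^+=1.9966  a^+=1.0280
step 4: x_pred=3.6637  r=-0.9237  x^+=2.8906  v^+=2.6468  a^+=0.7598
step 5: x_pred=5.5472  r=-2.6772  x^+=3.3064  v^+=2.5560  a^+=-0.0176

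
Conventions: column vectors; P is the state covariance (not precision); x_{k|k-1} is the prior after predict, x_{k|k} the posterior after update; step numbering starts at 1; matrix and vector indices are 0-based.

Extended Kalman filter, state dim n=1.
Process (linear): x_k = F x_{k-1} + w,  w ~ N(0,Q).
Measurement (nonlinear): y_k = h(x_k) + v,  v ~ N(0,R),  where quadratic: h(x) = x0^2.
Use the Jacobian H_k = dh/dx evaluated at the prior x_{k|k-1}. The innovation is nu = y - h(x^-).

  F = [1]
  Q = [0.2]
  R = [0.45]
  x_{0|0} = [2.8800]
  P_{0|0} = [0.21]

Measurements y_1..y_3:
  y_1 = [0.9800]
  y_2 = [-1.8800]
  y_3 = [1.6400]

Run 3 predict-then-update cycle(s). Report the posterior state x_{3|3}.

x_post = [0.9589]

step 1: x^-=[2.8800]  P^-=[0.4100]  H_jac=[5.7600]  S=[14.0528]  K=[0.1681]  nu=[-7.3144]  x^+=[1.6508]  P^+=[0.0131]
step 2: x^-=[1.6508]  P^-=[0.2131]  H_jac=[3.3016]  S=[2.7732]  K=[0.2537]  nu=[-4.6051]  x^+=[0.4823]  P^+=[0.0346]
step 3: x^-=[0.4823]  P^-=[0.2346]  H_jac=[0.9646]  S=[0.6683]  K=[0.3386]  nu=[1.4074]  x^+=[0.9589]  P^+=[0.1580]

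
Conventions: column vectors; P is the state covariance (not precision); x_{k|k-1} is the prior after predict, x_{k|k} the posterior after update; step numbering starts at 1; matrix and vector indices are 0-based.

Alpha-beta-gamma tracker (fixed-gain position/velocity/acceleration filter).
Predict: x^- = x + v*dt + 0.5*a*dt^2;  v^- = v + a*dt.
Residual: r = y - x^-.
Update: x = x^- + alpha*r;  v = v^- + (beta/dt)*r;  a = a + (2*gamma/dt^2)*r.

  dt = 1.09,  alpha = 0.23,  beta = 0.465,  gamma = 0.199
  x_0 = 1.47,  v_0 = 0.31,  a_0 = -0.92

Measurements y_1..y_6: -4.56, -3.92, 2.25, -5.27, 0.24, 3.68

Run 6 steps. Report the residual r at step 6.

resid = -6.4884

step 1: x_pred=1.2614  r=-5.8214  x^+=-0.0775  v^+=-3.1762  a^+=-2.8701
step 2: x_pred=-5.2446  r=1.3246  x^+=-4.9400  v^+=-5.7395  a^+=-2.4264
step 3: x_pred=-12.6374  r=14.8874  x^+=-9.2133  v^+=-2.0332  a^+=2.5608
step 4: x_pred=-9.9083  r=4.6383  x^+=-8.8415  v^+=2.7367  a^+=4.1145
step 5: x_pred=-3.4142  r=3.6542  x^+=-2.5737  v^+=8.7805  a^+=5.3387
step 6: x_pred=10.1684  r=-6.4884  x^+=8.6761  v^+=11.8316  a^+=3.1651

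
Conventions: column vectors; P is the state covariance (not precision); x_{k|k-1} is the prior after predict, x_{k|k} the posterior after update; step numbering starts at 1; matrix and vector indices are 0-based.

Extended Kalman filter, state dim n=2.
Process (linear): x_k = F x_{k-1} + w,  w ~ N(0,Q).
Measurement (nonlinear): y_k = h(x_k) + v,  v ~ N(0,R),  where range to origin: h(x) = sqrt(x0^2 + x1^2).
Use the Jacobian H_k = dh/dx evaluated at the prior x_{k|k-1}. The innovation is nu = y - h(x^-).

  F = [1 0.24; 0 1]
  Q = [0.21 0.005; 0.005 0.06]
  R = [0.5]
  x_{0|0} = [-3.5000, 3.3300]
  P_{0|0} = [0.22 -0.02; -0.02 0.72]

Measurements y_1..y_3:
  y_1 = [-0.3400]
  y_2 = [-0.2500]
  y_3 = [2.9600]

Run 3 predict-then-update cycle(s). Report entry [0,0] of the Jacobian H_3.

step 1: x^-=[-2.7008, 3.3300]  P^-=[0.4619 0.1578; 0.1578 0.7800]  H_jac=[-0.6299 0.7767]  S=[0.9994]  K=[-0.1685; 0.5067]  nu=[-4.6276]  x^+=[-1.9211, 0.9851]  P^+=[0.4335 0.2431; 0.2431 0.5234]
step 2: x^-=[-1.6847, 0.9851]  P^-=[0.7903 0.3737; 0.3737 0.5834]  H_jac=[-0.8632 0.5048]  S=[0.9119]  K=[-0.5413; -0.0309]  nu=[-2.2016]  x^+=[-0.4930, 1.0531]  P^+=[0.5232 0.3585; 0.3585 0.5825]
step 3: x^-=[-0.2403, 1.0531]  P^-=[0.9388 0.5033; 0.5033 0.6425]  H_jac=[-0.2224 0.9749]  S=[0.9389]  K=[0.3002; 0.5480]  nu=[1.8799]  x^+=[0.3242, 2.0832]  P^+=[0.8542 0.3489; 0.3489 0.3606]

H_jac[0,0] = -0.2224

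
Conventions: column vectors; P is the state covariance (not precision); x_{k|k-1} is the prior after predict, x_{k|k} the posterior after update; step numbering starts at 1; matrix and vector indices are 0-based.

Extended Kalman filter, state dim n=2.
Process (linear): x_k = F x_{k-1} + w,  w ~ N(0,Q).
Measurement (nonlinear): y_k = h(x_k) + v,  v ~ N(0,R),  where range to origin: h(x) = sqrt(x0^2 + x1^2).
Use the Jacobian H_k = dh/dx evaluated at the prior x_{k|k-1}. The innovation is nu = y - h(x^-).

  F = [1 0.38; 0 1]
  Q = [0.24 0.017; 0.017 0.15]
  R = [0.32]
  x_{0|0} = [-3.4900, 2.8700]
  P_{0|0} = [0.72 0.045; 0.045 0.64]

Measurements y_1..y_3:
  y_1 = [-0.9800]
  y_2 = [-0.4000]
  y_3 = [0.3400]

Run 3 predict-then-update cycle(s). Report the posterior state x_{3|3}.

x_post = [-0.4159, 0.0788]

step 1: x^-=[-2.3994, 2.8700]  P^-=[1.0866 0.3052; 0.3052 0.7900]  H_jac=[-0.6414 0.7672]  S=[0.9317]  K=[-0.4968; 0.4404]  nu=[-4.7209]  x^+=[-0.0543, 0.7908]  P^+=[0.8567 0.5090; 0.5090 0.6093]
step 2: x^-=[0.2462, 0.7908]  P^-=[1.5716 0.7576; 0.7576 0.7593]  H_jac=[0.2973 0.9548]  S=[1.5811]  K=[0.7530; 0.6009]  nu=[-1.2282]  x^+=[-0.6786, 0.0527]  P^+=[0.6752 0.0421; 0.0421 0.1883]
step 3: x^-=[-0.6585, 0.0527]  P^-=[0.9744 0.1307; 0.1307 0.3383]  H_jac=[-0.9968 0.0798]  S=[1.2695]  K=[-0.7568; -0.0814]  nu=[-0.3207]  x^+=[-0.4159, 0.0788]  P^+=[0.2472 0.0525; 0.0525 0.3299]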